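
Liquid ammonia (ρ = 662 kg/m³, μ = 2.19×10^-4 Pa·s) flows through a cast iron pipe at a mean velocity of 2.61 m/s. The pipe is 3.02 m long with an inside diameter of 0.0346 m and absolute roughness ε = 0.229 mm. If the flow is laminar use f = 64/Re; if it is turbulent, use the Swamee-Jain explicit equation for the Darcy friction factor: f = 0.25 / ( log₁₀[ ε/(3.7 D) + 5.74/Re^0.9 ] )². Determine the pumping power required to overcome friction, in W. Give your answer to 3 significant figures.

Reynolds number Re = ρVD/μ = 662 · 2.61 · 0.0346 / 0.000219 = 2.73e+05.
Re > 4000 → turbulent. Relative roughness ε/D = 0.000229/0.0346 = 0.00662. Swamee-Jain: f = 0.25/(log₁₀[0.00662/3.7 + 5.74/2.73e+05^0.9])² = 0.25/(log₁₀[0.00179 + 7.35e-05])² = 0.25/(-2.73)² = 0.03355.
Darcy-Weisbach: ΔP = f(L/D)(ρV²/2) = 0.03355·(3.02/0.0346)·(662·2.61²/2) = 0.03355·87.28·2255 = 6602 Pa.
Q = V·A = 2.61·0.0009402 = 0.002454 m³/s.
Pumping power P = QΔP = 0.002454·6602 = 16.20 W = 16.2 W.

P ≈ 16.2 W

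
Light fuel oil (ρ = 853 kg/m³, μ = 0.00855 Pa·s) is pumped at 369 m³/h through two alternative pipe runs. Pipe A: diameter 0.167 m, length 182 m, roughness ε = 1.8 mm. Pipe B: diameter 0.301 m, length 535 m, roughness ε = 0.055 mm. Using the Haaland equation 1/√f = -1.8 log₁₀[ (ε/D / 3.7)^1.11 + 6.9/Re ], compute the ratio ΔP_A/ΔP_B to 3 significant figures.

ΔP_A/ΔP_B ≈ 11.7

Pipe A: V = Q/A = 0.1025/0.0219 = 4.68 m/s; Re = 7.797e+04; ε/D = 0.0108; Haaland → f = 0.03965; ΔP_A = f(L/D)(ρV²/2) = 4.035e+05 Pa.
Pipe B: V = Q/A = 0.1025/0.07116 = 1.44 m/s; Re = 4.326e+04; ε/D = 0.000183; Haaland → f = 0.0219; ΔP_B = f(L/D)(ρV²/2) = 3.444e+04 Pa.
ΔP_A/ΔP_B = 4.035e+05/3.444e+04 = 11.7.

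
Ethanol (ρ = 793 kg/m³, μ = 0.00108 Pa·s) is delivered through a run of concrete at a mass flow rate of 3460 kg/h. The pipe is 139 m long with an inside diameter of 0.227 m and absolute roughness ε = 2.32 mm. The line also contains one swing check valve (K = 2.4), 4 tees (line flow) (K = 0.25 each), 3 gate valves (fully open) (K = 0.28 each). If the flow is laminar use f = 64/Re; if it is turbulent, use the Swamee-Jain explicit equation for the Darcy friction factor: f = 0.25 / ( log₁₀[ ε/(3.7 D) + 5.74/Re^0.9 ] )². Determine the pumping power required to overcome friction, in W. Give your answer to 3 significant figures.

ṁ = 3460 kg/h = 3460/3600 = 0.9611 kg/s.
A = πD²/4 = π(0.227)²/4 = 0.04047 m²; mean velocity V = ṁ/(ρA) = 0.9611/(793 · 0.04047) = 0.02995 m/s.
Reynolds number Re = ρVD/μ = 793 · 0.02995 · 0.227 / 0.00108 = 4992.
Re > 4000 → turbulent. Relative roughness ε/D = 0.00232/0.227 = 0.0102. Swamee-Jain: f = 0.25/(log₁₀[0.0102/3.7 + 5.74/4992^0.9])² = 0.25/(log₁₀[0.00276 + 0.00269])² = 0.25/(-2.263)² = 0.04881.
Total minor-loss coefficient ΣK = 1·2.4 + 4·0.25 + 3·0.28 = 4.24.
ΔP = [f·L/D + ΣK]·(ρV²/2) = [0.04881·139/0.227 + 4.24]·(793·0.02995²/2) = [29.89 + 4.24]·0.3556 = 12.14 Pa.
Q = ṁ/ρ = 0.9611/793 = 0.001212 m³/s.
Pumping power P = QΔP = 0.001212·12.14 = 0.01471 W = 0.0147 W.

P ≈ 0.0147 W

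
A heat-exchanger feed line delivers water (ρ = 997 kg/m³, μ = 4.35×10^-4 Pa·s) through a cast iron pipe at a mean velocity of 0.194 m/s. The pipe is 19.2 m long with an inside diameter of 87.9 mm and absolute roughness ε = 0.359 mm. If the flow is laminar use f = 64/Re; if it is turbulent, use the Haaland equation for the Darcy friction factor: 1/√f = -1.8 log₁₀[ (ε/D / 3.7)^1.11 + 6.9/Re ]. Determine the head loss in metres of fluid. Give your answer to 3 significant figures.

Reynolds number Re = ρVD/μ = 997 · 0.194 · 0.0879 / 0.000435 = 3.908e+04.
Re > 4000 → turbulent. Relative roughness ε/D = 0.000359/0.0879 = 0.00408. Haaland: 1/√f = -1.8 log₁₀[(0.00408/3.7)^1.11 + 6.9/3.908e+04] = -1.8 log₁₀[0.000522 + 0.000177] = 5.681, so f = 0.03099.
Darcy-Weisbach: ΔP = f(L/D)(ρV²/2) = 0.03099·(19.2/0.0879)·(997·0.194²/2) = 0.03099·218.4·18.76 = 127 Pa.
Head loss h_f = ΔP/(ρg) = 127/(997·9.81) = 0.0130 m.

h_f ≈ 0.0130 m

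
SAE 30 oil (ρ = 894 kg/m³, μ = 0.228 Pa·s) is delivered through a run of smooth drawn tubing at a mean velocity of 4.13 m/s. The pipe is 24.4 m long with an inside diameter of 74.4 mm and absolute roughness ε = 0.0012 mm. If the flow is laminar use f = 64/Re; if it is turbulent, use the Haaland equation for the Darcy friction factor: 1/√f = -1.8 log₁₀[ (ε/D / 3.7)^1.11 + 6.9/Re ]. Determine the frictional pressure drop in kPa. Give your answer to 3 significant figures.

ΔP ≈ 133 kPa

Reynolds number Re = ρVD/μ = 894 · 4.13 · 0.0744 / 0.228 = 1205.
Re < 2300 → laminar flow, so f = 64/Re = 64/1205 = 0.05312 (the turbulent correlation is not needed).
Darcy-Weisbach: ΔP = f(L/D)(ρV²/2) = 0.05312·(24.4/0.0744)·(894·4.13²/2) = 0.05312·328·7624 = 1.328e+05 Pa.
ΔP = 1.328e+05 Pa = 133 kPa.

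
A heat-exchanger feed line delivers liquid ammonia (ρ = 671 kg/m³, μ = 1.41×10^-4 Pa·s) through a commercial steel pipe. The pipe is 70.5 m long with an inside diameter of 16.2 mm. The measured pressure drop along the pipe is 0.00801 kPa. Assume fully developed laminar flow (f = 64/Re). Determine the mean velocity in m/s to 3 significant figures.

V ≈ 0.00661 m/s

For laminar flow, f = 64/Re with Re = ρVD/μ, so Darcy-Weisbach reduces to ΔP = 32μLV/D². Solving for V: V = ΔP·D²/(32μL) = 8.01·(0.0162)²/(32·0.000141·70.5) = 0.006609 m/s.
Check: Re = ρVD/μ = 671·0.006609·0.0162/0.000141 = 509.5 < 2300, so the laminar assumption holds.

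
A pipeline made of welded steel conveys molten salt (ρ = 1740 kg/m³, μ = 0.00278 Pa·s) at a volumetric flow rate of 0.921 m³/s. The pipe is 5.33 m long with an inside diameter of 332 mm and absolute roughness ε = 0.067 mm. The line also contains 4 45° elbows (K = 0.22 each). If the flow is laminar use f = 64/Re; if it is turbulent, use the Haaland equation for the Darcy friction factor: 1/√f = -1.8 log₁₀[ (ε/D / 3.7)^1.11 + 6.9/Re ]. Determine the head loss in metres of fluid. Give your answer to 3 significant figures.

h_f ≈ 6.39 m

Cross-sectional area A = πD²/4 = π(0.332)²/4 = 0.08657 m²; mean velocity V = Q/A = 0.921/0.08657 = 10.64 m/s.
Reynolds number Re = ρVD/μ = 1740 · 10.64 · 0.332 / 0.00278 = 2.211e+06.
Re > 4000 → turbulent. Relative roughness ε/D = 6.7e-05/0.332 = 0.000202. Haaland: 1/√f = -1.8 log₁₀[(0.000202/3.7)^1.11 + 6.9/2.211e+06] = -1.8 log₁₀[1.85e-05 + 3.12e-06] = 8.396, so f = 0.01418.
Total minor-loss coefficient ΣK = 4·0.22 = 0.88.
ΔP = [f·L/D + ΣK]·(ρV²/2) = [0.01418·5.33/0.332 + 0.88]·(1740·10.64²/2) = [0.2277 + 0.88]·9.847e+04 = 1.091e+05 Pa.
Head loss h_f = ΔP/(ρg) = 1.091e+05/(1740·9.81) = 6.39 m.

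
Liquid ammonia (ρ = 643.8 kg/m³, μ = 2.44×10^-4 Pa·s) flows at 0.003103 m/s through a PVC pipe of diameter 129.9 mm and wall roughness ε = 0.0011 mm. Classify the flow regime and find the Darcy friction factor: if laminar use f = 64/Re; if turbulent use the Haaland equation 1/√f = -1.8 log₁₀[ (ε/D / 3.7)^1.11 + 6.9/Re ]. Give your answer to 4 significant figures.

Re = ρVD/μ = 643.8·0.003103·0.1299/0.000244 = 1064.
Re < 2300 → laminar, so f = 64/Re = 0.06018 (roughness is irrelevant in laminar flow).

f ≈ 0.06018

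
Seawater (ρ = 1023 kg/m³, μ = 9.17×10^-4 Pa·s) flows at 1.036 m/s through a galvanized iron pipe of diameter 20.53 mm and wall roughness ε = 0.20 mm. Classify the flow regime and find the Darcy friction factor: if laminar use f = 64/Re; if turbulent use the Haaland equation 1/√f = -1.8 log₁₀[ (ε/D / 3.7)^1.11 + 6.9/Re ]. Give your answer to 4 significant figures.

Re = ρVD/μ = 1023·1.036·0.02053/0.000917 = 2.373e+04.
Re > 4000 → turbulent. ε/D = 0.0002/0.02053 = 0.00974; Haaland: 1/√f = -1.8 log₁₀[0.00137 + 0.000291] = 5.003, so f = 0.03994.

f ≈ 0.03994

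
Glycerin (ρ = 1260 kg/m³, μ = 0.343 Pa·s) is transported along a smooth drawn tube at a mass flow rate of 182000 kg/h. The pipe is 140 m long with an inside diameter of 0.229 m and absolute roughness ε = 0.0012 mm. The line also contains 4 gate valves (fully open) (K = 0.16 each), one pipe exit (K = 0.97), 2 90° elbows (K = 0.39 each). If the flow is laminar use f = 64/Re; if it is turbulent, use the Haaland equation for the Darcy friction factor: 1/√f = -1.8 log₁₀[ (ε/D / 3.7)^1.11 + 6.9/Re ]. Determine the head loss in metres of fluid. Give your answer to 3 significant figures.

h_f ≈ 2.43 m

ṁ = 182000 kg/h = 182000/3600 = 50.56 kg/s.
A = πD²/4 = π(0.229)²/4 = 0.04119 m²; mean velocity V = ṁ/(ρA) = 50.56/(1260 · 0.04119) = 0.9742 m/s.
Reynolds number Re = ρVD/μ = 1260 · 0.9742 · 0.229 / 0.343 = 819.5.
Re < 2300 → laminar flow, so f = 64/Re = 64/819.5 = 0.0781 (the turbulent correlation is not needed).
Total minor-loss coefficient ΣK = 4·0.16 + 1·0.97 + 2·0.39 = 2.39.
ΔP = [f·L/D + ΣK]·(ρV²/2) = [0.0781·140/0.229 + 2.39]·(1260·0.9742²/2) = [47.74 + 2.39]·597.9 = 2.997e+04 Pa.
Head loss h_f = ΔP/(ρg) = 2.997e+04/(1260·9.81) = 2.43 m.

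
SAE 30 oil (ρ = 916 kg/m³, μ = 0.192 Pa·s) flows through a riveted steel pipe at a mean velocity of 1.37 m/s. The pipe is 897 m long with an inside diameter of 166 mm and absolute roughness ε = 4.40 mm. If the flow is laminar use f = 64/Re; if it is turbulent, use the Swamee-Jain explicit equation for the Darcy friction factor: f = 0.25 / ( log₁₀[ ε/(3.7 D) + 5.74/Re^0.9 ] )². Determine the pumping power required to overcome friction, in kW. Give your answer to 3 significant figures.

P ≈ 8.12 kW

Reynolds number Re = ρVD/μ = 916 · 1.37 · 0.166 / 0.192 = 1085.
Re < 2300 → laminar flow, so f = 64/Re = 64/1085 = 0.05899 (the turbulent correlation is not needed).
Darcy-Weisbach: ΔP = f(L/D)(ρV²/2) = 0.05899·(897/0.166)·(916·1.37²/2) = 0.05899·5404·859.6 = 2.74e+05 Pa.
Q = V·A = 1.37·0.02164 = 0.02965 m³/s.
Pumping power P = QΔP = 0.02965·2.74e+05 = 8124 W = 8.12 kW.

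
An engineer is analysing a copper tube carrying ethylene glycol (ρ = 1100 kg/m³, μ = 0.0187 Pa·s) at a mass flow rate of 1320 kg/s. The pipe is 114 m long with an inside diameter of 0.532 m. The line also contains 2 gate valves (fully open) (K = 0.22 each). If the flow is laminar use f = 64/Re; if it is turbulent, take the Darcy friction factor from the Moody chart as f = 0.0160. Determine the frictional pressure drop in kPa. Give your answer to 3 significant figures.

A = πD²/4 = π(0.532)²/4 = 0.2223 m²; mean velocity V = ṁ/(ρA) = 1320/(1100 · 0.2223) = 5.398 m/s.
Reynolds number Re = ρVD/μ = 1100 · 5.398 · 0.532 / 0.0187 = 1.689e+05.
Re > 4000 → turbulent; use the Moody-chart value f = 0.0160.
Total minor-loss coefficient ΣK = 2·0.22 = 0.44.
ΔP = [f·L/D + ΣK]·(ρV²/2) = [0.016·114/0.532 + 0.44]·(1100·5.398²/2) = [3.429 + 0.44]·1.603e+04 = 6.201e+04 Pa.
ΔP = 6.201e+04 Pa = 62.0 kPa.

ΔP ≈ 62.0 kPa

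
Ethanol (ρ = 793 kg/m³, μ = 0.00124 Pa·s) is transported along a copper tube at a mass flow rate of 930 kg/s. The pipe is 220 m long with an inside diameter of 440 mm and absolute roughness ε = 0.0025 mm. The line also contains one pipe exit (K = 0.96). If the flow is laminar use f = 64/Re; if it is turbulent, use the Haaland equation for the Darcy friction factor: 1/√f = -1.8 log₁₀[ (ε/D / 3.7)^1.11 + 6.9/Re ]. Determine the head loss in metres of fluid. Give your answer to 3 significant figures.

A = πD²/4 = π(0.44)²/4 = 0.1521 m²; mean velocity V = ṁ/(ρA) = 930/(793 · 0.1521) = 7.713 m/s.
Reynolds number Re = ρVD/μ = 793 · 7.713 · 0.44 / 0.00124 = 2.17e+06.
Re > 4000 → turbulent. Relative roughness ε/D = 2.5e-06/0.44 = 5.68e-06. Haaland: 1/√f = -1.8 log₁₀[(5.68e-06/3.7)^1.11 + 6.9/2.17e+06] = -1.8 log₁₀[3.52e-07 + 3.18e-06] = 9.814, so f = 0.01038.
Total minor-loss coefficient ΣK = 1·0.96 = 0.96.
ΔP = [f·L/D + ΣK]·(ρV²/2) = [0.01038·220/0.44 + 0.96]·(793·7.713²/2) = [5.192 + 0.96]·2.359e+04 = 1.451e+05 Pa.
Head loss h_f = ΔP/(ρg) = 1.451e+05/(793·9.81) = 18.7 m.

h_f ≈ 18.7 m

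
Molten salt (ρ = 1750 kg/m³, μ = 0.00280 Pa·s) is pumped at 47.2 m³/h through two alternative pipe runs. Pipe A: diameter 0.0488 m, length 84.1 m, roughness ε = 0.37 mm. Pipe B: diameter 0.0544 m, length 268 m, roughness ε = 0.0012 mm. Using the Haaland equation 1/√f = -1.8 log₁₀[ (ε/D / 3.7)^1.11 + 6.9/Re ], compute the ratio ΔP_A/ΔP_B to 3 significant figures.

ΔP_A/ΔP_B ≈ 1.20

Pipe A: V = Q/A = 0.01311/0.00187 = 7.01 m/s; Re = 2.138e+05; ε/D = 0.00758; Haaland → f = 0.03497; ΔP_A = f(L/D)(ρV²/2) = 2.591e+06 Pa.
Pipe B: V = Q/A = 0.01311/0.002324 = 5.641 m/s; Re = 1.918e+05; ε/D = 2.21e-05; Haaland → f = 0.01576; ΔP_B = f(L/D)(ρV²/2) = 2.162e+06 Pa.
ΔP_A/ΔP_B = 2.591e+06/2.162e+06 = 1.20.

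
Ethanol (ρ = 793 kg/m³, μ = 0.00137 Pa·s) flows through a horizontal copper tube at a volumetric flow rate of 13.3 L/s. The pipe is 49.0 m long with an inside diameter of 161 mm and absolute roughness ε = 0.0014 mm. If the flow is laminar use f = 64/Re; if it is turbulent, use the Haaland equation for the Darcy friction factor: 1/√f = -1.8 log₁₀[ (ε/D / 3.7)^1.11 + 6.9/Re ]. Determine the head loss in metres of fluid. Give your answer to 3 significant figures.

h_f ≈ 0.131 m

Q = 13.3 L/s = 13.3/1000 = 0.0133 m³/s.
Cross-sectional area A = πD²/4 = π(0.161)²/4 = 0.02036 m²; mean velocity V = Q/A = 0.0133/0.02036 = 0.6533 m/s.
Reynolds number Re = ρVD/μ = 793 · 0.6533 · 0.161 / 0.00137 = 6.088e+04.
Re > 4000 → turbulent. Relative roughness ε/D = 1.4e-06/0.161 = 8.7e-06. Haaland: 1/√f = -1.8 log₁₀[(8.7e-06/3.7)^1.11 + 6.9/6.088e+04] = -1.8 log₁₀[5.65e-07 + 0.000113] = 7.098, so f = 0.01985.
Darcy-Weisbach: ΔP = f(L/D)(ρV²/2) = 0.01985·(49/0.161)·(793·0.6533²/2) = 0.01985·304.3·169.2 = 1022 Pa.
Head loss h_f = ΔP/(ρg) = 1022/(793·9.81) = 0.131 m.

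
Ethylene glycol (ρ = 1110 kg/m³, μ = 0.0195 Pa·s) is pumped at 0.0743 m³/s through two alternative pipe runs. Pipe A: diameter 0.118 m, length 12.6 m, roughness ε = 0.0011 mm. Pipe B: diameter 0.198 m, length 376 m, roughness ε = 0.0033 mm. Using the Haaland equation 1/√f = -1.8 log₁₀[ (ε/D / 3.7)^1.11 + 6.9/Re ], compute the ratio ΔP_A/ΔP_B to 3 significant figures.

Pipe A: V = Q/A = 0.0743/0.01094 = 6.794 m/s; Re = 4.564e+04; ε/D = 9.32e-06; Haaland → f = 0.02117; ΔP_A = f(L/D)(ρV²/2) = 5.79e+04 Pa.
Pipe B: V = Q/A = 0.0743/0.03079 = 2.413 m/s; Re = 2.72e+04; ε/D = 1.67e-05; Haaland → f = 0.0239; ΔP_B = f(L/D)(ρV²/2) = 1.467e+05 Pa.
ΔP_A/ΔP_B = 5.79e+04/1.467e+05 = 0.395.

ΔP_A/ΔP_B ≈ 0.395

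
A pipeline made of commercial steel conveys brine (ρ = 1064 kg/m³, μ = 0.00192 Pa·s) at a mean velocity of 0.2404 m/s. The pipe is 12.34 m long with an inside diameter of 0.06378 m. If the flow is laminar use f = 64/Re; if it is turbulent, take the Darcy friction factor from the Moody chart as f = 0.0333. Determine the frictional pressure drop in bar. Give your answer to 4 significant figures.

ΔP ≈ 0.001981 bar

Reynolds number Re = ρVD/μ = 1064 · 0.2404 · 0.06378 / 0.00192 = 8497.
Re > 4000 → turbulent; use the Moody-chart value f = 0.0333.
Darcy-Weisbach: ΔP = f(L/D)(ρV²/2) = 0.0333·(12.34/0.06378)·(1064·0.2404²/2) = 0.0333·193.5·30.75 = 198.1 Pa.
ΔP = 198.1 Pa = 0.001981 bar.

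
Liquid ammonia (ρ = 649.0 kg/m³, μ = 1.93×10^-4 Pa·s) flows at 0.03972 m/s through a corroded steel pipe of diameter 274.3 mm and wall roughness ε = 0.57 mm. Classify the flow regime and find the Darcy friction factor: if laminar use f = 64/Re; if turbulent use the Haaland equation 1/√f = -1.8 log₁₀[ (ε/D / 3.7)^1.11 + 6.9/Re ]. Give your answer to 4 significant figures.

Re = ρVD/μ = 649·0.03972·0.2743/0.000193 = 3.664e+04.
Re > 4000 → turbulent. ε/D = 0.00057/0.2743 = 0.00208; Haaland: 1/√f = -1.8 log₁₀[0.000247 + 0.000188] = 6.051, so f = 0.02731.

f ≈ 0.02731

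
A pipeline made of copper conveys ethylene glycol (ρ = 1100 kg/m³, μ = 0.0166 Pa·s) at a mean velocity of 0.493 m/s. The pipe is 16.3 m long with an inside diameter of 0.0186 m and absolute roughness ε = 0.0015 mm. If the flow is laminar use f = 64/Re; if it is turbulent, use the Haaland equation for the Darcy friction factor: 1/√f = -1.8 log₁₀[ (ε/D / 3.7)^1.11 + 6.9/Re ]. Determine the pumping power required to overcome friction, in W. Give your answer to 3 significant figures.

P ≈ 1.65 W

Reynolds number Re = ρVD/μ = 1100 · 0.493 · 0.0186 / 0.0166 = 607.6.
Re < 2300 → laminar flow, so f = 64/Re = 64/607.6 = 0.1053 (the turbulent correlation is not needed).
Darcy-Weisbach: ΔP = f(L/D)(ρV²/2) = 0.1053·(16.3/0.0186)·(1100·0.493²/2) = 0.1053·876.3·133.7 = 1.234e+04 Pa.
Q = V·A = 0.493·0.0002717 = 0.000134 m³/s.
Pumping power P = QΔP = 0.000134·1.234e+04 = 1.653 W = 1.65 W.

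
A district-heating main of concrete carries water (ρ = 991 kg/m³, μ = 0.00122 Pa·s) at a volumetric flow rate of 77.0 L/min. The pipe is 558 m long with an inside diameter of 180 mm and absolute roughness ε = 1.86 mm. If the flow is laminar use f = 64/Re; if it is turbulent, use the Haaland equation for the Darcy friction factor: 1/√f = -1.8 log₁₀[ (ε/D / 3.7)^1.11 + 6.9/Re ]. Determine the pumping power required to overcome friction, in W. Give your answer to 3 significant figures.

P ≈ 0.225 W

Q = 77.0 L/min = 77.0/60000 = 0.001283 m³/s.
Cross-sectional area A = πD²/4 = π(0.18)²/4 = 0.02545 m²; mean velocity V = Q/A = 0.001283/0.02545 = 0.05043 m/s.
Reynolds number Re = ρVD/μ = 991 · 0.05043 · 0.18 / 0.00122 = 7374.
Re > 4000 → turbulent. Relative roughness ε/D = 0.00186/0.18 = 0.0103. Haaland: 1/√f = -1.8 log₁₀[(0.0103/3.7)^1.11 + 6.9/7374] = -1.8 log₁₀[0.00146 + 0.000936] = 4.716, so f = 0.04496.
Darcy-Weisbach: ΔP = f(L/D)(ρV²/2) = 0.04496·(558/0.18)·(991·0.05043²/2) = 0.04496·3100·1.26 = 175.6 Pa.
Pumping power P = QΔP = 0.001283·175.6 = 0.2254 W = 0.225 W.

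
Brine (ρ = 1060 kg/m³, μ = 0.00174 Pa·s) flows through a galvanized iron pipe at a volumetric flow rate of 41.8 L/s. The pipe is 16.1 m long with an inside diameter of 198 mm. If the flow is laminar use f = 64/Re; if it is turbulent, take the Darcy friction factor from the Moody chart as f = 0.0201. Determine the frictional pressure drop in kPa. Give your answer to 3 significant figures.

Q = 41.8 L/s = 41.8/1000 = 0.0418 m³/s.
Cross-sectional area A = πD²/4 = π(0.198)²/4 = 0.03079 m²; mean velocity V = Q/A = 0.0418/0.03079 = 1.358 m/s.
Reynolds number Re = ρVD/μ = 1060 · 1.358 · 0.198 / 0.00174 = 1.637e+05.
Re > 4000 → turbulent; use the Moody-chart value f = 0.0201.
Darcy-Weisbach: ΔP = f(L/D)(ρV²/2) = 0.0201·(16.1/0.198)·(1060·1.358²/2) = 0.0201·81.31·976.8 = 1596 Pa.
ΔP = 1596 Pa = 1.60 kPa.

ΔP ≈ 1.60 kPa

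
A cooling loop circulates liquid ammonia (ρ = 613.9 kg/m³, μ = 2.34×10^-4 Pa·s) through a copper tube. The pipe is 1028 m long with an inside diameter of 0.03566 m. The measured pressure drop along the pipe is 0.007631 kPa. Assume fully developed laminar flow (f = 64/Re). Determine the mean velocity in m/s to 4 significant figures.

For laminar flow, f = 64/Re with Re = ρVD/μ, so Darcy-Weisbach reduces to ΔP = 32μLV/D². Solving for V: V = ΔP·D²/(32μL) = 7.631·(0.03566)²/(32·0.000234·1028) = 0.001261 m/s.
Check: Re = ρVD/μ = 613.9·0.001261·0.03566/0.000234 = 117.9 < 2300, so the laminar assumption holds.

V ≈ 0.001261 m/s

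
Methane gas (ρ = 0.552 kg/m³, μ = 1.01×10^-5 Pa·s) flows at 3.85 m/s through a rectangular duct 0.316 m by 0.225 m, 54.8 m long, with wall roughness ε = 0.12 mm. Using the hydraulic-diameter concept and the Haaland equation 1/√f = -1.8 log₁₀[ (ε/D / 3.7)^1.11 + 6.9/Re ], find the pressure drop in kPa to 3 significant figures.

Hydraulic diameter D_h = 4A/P = 4·(0.316·0.225)/(2·(0.316+0.225)) = 0.2844/1.082 = 0.2628 m.
Re = ρVD_h/μ = 0.552·3.85·0.2628/1.01e-05 = 5.531e+04.
ε/D_h = 0.00012/0.2628 = 0.000457; Haaland gives 1/√f = -1.8 log₁₀[4.58e-05+0.000125] = 6.782, so f = 0.02174.
ΔP = f(L/D_h)(ρV²/2) = 0.02174·54.8/0.2628·4.091 = 18.54 Pa.
ΔP = 0.0185 kPa.

ΔP ≈ 0.0185 kPa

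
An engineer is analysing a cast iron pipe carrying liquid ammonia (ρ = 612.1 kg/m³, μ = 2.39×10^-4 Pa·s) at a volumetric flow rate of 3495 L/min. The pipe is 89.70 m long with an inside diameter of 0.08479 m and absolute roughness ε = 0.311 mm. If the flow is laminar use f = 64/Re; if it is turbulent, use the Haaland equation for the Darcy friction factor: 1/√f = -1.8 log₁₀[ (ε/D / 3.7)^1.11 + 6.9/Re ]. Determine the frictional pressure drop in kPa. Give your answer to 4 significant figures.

Q = 3495 L/min = 3495/60000 = 0.05825 m³/s.
Cross-sectional area A = πD²/4 = π(0.08479)²/4 = 0.005646 m²; mean velocity V = Q/A = 0.05825/0.005646 = 10.32 m/s.
Reynolds number Re = ρVD/μ = 612.1 · 10.32 · 0.08479 / 0.000239 = 2.24e+06.
Re > 4000 → turbulent. Relative roughness ε/D = 0.000311/0.08479 = 0.00367. Haaland: 1/√f = -1.8 log₁₀[(0.00367/3.7)^1.11 + 6.9/2.24e+06] = -1.8 log₁₀[0.000463 + 3.08e-06] = 5.996, so f = 0.02781.
Darcy-Weisbach: ΔP = f(L/D)(ρV²/2) = 0.02781·(89.7/0.08479)·(612.1·10.32²/2) = 0.02781·1058·3.257e+04 = 9.583e+05 Pa.
ΔP = 9.583e+05 Pa = 958.3 kPa.

ΔP ≈ 958.3 kPa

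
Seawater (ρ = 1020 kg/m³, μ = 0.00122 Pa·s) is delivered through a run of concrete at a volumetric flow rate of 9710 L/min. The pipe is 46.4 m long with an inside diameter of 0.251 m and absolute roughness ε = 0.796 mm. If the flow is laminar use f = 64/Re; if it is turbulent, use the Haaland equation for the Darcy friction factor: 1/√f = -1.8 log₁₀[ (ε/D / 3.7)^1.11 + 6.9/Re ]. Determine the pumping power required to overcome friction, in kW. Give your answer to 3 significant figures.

P ≈ 4.37 kW

Q = 9710 L/min = 9710/60000 = 0.1618 m³/s.
Cross-sectional area A = πD²/4 = π(0.251)²/4 = 0.04948 m²; mean velocity V = Q/A = 0.1618/0.04948 = 3.271 m/s.
Reynolds number Re = ρVD/μ = 1020 · 3.271 · 0.251 / 0.00122 = 6.863e+05.
Re > 4000 → turbulent. Relative roughness ε/D = 0.000796/0.251 = 0.00317. Haaland: 1/√f = -1.8 log₁₀[(0.00317/3.7)^1.11 + 6.9/6.863e+05] = -1.8 log₁₀[0.000394 + 1.01e-05] = 6.108, so f = 0.0268.
Darcy-Weisbach: ΔP = f(L/D)(ρV²/2) = 0.0268·(46.4/0.251)·(1020·3.271²/2) = 0.0268·184.9·5455 = 2.703e+04 Pa.
Pumping power P = QΔP = 0.1618·2.703e+04 = 4375 W = 4.37 kW.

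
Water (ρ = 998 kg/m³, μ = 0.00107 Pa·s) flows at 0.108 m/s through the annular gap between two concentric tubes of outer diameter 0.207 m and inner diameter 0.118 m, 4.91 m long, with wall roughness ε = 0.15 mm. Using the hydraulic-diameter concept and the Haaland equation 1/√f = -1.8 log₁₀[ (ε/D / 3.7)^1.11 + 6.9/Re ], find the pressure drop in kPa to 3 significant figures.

Hydraulic diameter D_h = 4A/P = D_o - D_i = 0.207 - 0.118 = 0.089 m.
Re = ρVD_h/μ = 998·0.108·0.089/0.00107 = 8965.
ε/D_h = 0.00015/0.089 = 0.00169; Haaland gives 1/√f = -1.8 log₁₀[0.000195+0.00077] = 5.428, so f = 0.03394.
ΔP = f(L/D_h)(ρV²/2) = 0.03394·4.91/0.089·5.82 = 10.9 Pa.
ΔP = 0.0109 kPa.

ΔP ≈ 0.0109 kPa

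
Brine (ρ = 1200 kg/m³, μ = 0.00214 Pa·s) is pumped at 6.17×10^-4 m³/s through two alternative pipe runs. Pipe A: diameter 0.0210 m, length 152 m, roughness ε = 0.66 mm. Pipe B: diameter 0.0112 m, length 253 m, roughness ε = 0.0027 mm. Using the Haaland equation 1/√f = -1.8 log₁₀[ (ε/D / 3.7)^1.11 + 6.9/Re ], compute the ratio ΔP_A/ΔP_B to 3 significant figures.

Pipe A: V = Q/A = 0.000617/0.0003464 = 1.781 m/s; Re = 2.098e+04; ε/D = 0.0314; Haaland → f = 0.05984; ΔP_A = f(L/D)(ρV²/2) = 8.246e+05 Pa.
Pipe B: V = Q/A = 0.000617/9.852e-05 = 6.263 m/s; Re = 3.933e+04; ε/D = 0.000241; Haaland → f = 0.0225; ΔP_B = f(L/D)(ρV²/2) = 1.196e+07 Pa.
ΔP_A/ΔP_B = 8.246e+05/1.196e+07 = 0.0689.

ΔP_A/ΔP_B ≈ 0.0689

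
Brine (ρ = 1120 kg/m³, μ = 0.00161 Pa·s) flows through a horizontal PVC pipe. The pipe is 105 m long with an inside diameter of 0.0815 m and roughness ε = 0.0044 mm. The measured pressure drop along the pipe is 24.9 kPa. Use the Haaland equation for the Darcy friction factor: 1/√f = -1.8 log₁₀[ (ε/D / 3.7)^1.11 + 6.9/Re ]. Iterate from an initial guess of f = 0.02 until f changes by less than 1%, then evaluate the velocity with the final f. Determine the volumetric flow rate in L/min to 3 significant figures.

Q ≈ 421 L/min

Rearranging Darcy-Weisbach: V = √(2·ΔP·D/(f·L·ρ)). With ε/D = 4.4e-06/0.0815 = 5.4e-05, iterate starting from f = 0.02:
  f = 0.02 → V = √(2·2.49e+04·0.0815/(0.02·105·1120)) = 1.314 m/s; Re = ρVD/μ = 7.448e+04; f → 0.01916
  f = 0.01916 → V = 1.342 m/s; Re = 7.609e+04; f → 0.01908
Converged (Δf/f < 1%). With the final f = 0.01908: V = √(2·2.49e+04·0.0815/(0.01908·105·1120)) = 1.345 m/s.
Q = V·A = 1.345·(π/4·0.0815²) = 0.007017 m³/s = 421 L/min.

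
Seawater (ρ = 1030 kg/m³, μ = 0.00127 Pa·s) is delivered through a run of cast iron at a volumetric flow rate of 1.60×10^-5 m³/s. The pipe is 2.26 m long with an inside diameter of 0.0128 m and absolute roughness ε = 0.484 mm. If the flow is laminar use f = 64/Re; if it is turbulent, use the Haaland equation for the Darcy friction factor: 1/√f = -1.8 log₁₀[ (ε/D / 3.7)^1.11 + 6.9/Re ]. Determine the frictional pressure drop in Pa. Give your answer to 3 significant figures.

ΔP ≈ 69.7 Pa

Cross-sectional area A = πD²/4 = π(0.0128)²/4 = 0.0001287 m²; mean velocity V = Q/A = 1.6e-05/0.0001287 = 0.1243 m/s.
Reynolds number Re = ρVD/μ = 1030 · 0.1243 · 0.0128 / 0.00127 = 1291.
Re < 2300 → laminar flow, so f = 64/Re = 64/1291 = 0.04958 (the turbulent correlation is not needed).
Darcy-Weisbach: ΔP = f(L/D)(ρV²/2) = 0.04958·(2.26/0.0128)·(1030·0.1243²/2) = 0.04958·176.6·7.962 = 69.7 Pa.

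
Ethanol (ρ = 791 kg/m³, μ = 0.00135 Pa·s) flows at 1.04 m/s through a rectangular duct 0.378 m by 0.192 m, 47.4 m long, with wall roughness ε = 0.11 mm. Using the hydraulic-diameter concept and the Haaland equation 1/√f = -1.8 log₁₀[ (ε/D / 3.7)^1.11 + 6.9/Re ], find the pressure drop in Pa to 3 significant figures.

ΔP ≈ 1490 Pa

Hydraulic diameter D_h = 4A/P = 4·(0.378·0.192)/(2·(0.378+0.192)) = 0.2903/1.14 = 0.2547 m.
Re = ρVD_h/μ = 791·1.04·0.2547/0.00135 = 1.552e+05.
ε/D_h = 0.00011/0.2547 = 0.000432; Haaland gives 1/√f = -1.8 log₁₀[4.31e-05+4.45e-05] = 7.304, so f = 0.01875.
ΔP = f(L/D_h)(ρV²/2) = 0.01875·47.4/0.2547·427.8 = 1493 Pa.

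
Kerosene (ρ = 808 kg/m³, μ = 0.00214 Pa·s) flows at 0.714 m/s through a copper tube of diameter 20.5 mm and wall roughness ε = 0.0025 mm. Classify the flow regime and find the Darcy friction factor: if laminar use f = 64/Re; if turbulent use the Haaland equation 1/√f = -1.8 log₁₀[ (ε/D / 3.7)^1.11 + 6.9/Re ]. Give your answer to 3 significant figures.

f ≈ 0.0367

Re = ρVD/μ = 808·0.714·0.0205/0.00214 = 5526.
Re > 4000 → turbulent. ε/D = 2.5e-06/0.0205 = 0.000122; Haaland: 1/√f = -1.8 log₁₀[1.06e-05 + 0.00125] = 5.22, so f = 0.0367.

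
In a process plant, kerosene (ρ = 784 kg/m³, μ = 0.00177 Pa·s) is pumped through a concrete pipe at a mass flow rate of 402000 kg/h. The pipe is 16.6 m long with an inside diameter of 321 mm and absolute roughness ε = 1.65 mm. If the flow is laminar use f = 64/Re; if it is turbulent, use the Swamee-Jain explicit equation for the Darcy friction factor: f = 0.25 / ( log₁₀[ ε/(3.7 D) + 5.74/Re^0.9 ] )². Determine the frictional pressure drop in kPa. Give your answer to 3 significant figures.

ΔP ≈ 1.96 kPa

ṁ = 402000 kg/h = 402000/3600 = 111.7 kg/s.
A = πD²/4 = π(0.321)²/4 = 0.08093 m²; mean velocity V = ṁ/(ρA) = 111.7/(784 · 0.08093) = 1.76 m/s.
Reynolds number Re = ρVD/μ = 784 · 1.76 · 0.321 / 0.00177 = 2.502e+05.
Re > 4000 → turbulent. Relative roughness ε/D = 0.00165/0.321 = 0.00514. Swamee-Jain: f = 0.25/(log₁₀[0.00514/3.7 + 5.74/2.502e+05^0.9])² = 0.25/(log₁₀[0.00139 + 7.95e-05])² = 0.25/(-2.833)² = 0.03115.
Darcy-Weisbach: ΔP = f(L/D)(ρV²/2) = 0.03115·(16.6/0.321)·(784·1.76²/2) = 0.03115·51.71·1214 = 1956 Pa.
ΔP = 1956 Pa = 1.96 kPa.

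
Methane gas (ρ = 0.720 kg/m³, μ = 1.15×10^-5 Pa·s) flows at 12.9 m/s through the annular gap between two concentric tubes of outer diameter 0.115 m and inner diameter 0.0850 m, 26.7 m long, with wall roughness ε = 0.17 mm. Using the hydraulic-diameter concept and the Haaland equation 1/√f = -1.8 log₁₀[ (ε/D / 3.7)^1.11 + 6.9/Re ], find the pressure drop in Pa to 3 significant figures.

ΔP ≈ 1850 Pa

Hydraulic diameter D_h = 4A/P = D_o - D_i = 0.115 - 0.085 = 0.03 m.
Re = ρVD_h/μ = 0.72·12.9·0.03/1.15e-05 = 2.423e+04.
ε/D_h = 0.00017/0.03 = 0.00567; Haaland gives 1/√f = -1.8 log₁₀[0.000751+0.000285] = 5.373, so f = 0.03464.
ΔP = f(L/D_h)(ρV²/2) = 0.03464·26.7/0.03·59.91 = 1847 Pa.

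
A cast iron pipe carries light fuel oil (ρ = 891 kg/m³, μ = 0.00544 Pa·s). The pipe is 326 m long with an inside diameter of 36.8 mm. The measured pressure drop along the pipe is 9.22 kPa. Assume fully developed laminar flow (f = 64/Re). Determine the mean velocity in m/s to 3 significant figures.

For laminar flow, f = 64/Re with Re = ρVD/μ, so Darcy-Weisbach reduces to ΔP = 32μLV/D². Solving for V: V = ΔP·D²/(32μL) = 9220·(0.0368)²/(32·0.00544·326) = 0.22 m/s.
Check: Re = ρVD/μ = 891·0.22·0.0368/0.00544 = 1326 < 2300, so the laminar assumption holds.

V ≈ 0.220 m/s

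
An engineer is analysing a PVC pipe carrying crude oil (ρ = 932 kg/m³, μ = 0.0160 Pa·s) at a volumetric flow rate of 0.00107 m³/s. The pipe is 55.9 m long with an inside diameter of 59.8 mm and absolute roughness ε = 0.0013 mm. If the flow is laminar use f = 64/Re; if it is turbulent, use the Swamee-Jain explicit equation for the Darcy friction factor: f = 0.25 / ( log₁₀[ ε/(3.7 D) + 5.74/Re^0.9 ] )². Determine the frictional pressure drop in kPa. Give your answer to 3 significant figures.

Cross-sectional area A = πD²/4 = π(0.0598)²/4 = 0.002809 m²; mean velocity V = Q/A = 0.00107/0.002809 = 0.381 m/s.
Reynolds number Re = ρVD/μ = 932 · 0.381 · 0.0598 / 0.016 = 1327.
Re < 2300 → laminar flow, so f = 64/Re = 64/1327 = 0.04823 (the turbulent correlation is not needed).
Darcy-Weisbach: ΔP = f(L/D)(ρV²/2) = 0.04823·(55.9/0.0598)·(932·0.381²/2) = 0.04823·934.8·67.63 = 3049 Pa.
ΔP = 3049 Pa = 3.05 kPa.

ΔP ≈ 3.05 kPa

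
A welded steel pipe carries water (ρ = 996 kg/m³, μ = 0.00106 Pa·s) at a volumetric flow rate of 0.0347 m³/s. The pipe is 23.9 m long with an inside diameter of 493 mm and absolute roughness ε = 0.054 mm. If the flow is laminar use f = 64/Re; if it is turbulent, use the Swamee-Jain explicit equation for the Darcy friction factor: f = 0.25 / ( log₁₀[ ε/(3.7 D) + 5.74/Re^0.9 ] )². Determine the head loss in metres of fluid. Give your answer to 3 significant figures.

Cross-sectional area A = πD²/4 = π(0.493)²/4 = 0.1909 m²; mean velocity V = Q/A = 0.0347/0.1909 = 0.1818 m/s.
Reynolds number Re = ρVD/μ = 996 · 0.1818 · 0.493 / 0.00106 = 8.421e+04.
Re > 4000 → turbulent. Relative roughness ε/D = 5.4e-05/0.493 = 0.00011. Swamee-Jain: f = 0.25/(log₁₀[0.00011/3.7 + 5.74/8.421e+04^0.9])² = 0.25/(log₁₀[2.96e-05 + 0.000212])² = 0.25/(-3.617)² = 0.01911.
Darcy-Weisbach: ΔP = f(L/D)(ρV²/2) = 0.01911·(23.9/0.493)·(996·0.1818²/2) = 0.01911·48.48·16.46 = 15.24 Pa.
Head loss h_f = ΔP/(ρg) = 15.24/(996·9.81) = 0.00156 m.

h_f ≈ 0.00156 m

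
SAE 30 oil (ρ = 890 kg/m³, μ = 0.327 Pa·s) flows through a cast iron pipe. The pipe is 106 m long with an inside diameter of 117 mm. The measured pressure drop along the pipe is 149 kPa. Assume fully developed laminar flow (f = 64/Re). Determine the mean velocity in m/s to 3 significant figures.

V ≈ 1.84 m/s

For laminar flow, f = 64/Re with Re = ρVD/μ, so Darcy-Weisbach reduces to ΔP = 32μLV/D². Solving for V: V = ΔP·D²/(32μL) = 1.49e+05·(0.117)²/(32·0.327·106) = 1.839 m/s.
Check: Re = ρVD/μ = 890·1.839·0.117/0.327 = 585.6 < 2300, so the laminar assumption holds.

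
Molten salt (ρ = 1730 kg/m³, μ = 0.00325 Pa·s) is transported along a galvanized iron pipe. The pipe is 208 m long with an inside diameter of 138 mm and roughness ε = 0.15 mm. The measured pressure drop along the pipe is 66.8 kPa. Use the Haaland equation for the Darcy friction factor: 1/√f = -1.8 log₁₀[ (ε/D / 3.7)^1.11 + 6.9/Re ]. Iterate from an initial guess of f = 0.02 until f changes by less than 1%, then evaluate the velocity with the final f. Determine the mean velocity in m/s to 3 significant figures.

Rearranging Darcy-Weisbach: V = √(2·ΔP·D/(f·L·ρ)). With ε/D = 0.00015/0.138 = 0.00109, iterate starting from f = 0.02:
  f = 0.02 → V = √(2·6.68e+04·0.138/(0.02·208·1730)) = 1.601 m/s; Re = ρVD/μ = 1.176e+05; f → 0.02197
  f = 0.02197 → V = 1.527 m/s; Re = 1.122e+05; f → 0.02205
Converged (Δf/f < 1%). With the final f = 0.02205: V = √(2·6.68e+04·0.138/(0.02205·208·1730)) = 1.524 m/s.

V ≈ 1.52 m/s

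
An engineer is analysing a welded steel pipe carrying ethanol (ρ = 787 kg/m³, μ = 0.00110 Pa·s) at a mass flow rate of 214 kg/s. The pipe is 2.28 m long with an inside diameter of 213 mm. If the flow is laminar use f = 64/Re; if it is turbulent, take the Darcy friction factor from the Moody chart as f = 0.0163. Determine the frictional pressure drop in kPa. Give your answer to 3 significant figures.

A = πD²/4 = π(0.213)²/4 = 0.03563 m²; mean velocity V = ṁ/(ρA) = 214/(787 · 0.03563) = 7.631 m/s.
Reynolds number Re = ρVD/μ = 787 · 7.631 · 0.213 / 0.0011 = 1.163e+06.
Re > 4000 → turbulent; use the Moody-chart value f = 0.0163.
Darcy-Weisbach: ΔP = f(L/D)(ρV²/2) = 0.0163·(2.28/0.213)·(787·7.631²/2) = 0.0163·10.7·2.292e+04 = 3998 Pa.
ΔP = 3998 Pa = 4.00 kPa.

ΔP ≈ 4.00 kPa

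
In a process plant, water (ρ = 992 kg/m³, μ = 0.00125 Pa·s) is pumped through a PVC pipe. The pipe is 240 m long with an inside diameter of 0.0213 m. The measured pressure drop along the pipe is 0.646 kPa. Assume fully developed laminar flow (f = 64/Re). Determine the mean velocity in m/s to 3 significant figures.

V ≈ 0.0305 m/s

For laminar flow, f = 64/Re with Re = ρVD/μ, so Darcy-Weisbach reduces to ΔP = 32μLV/D². Solving for V: V = ΔP·D²/(32μL) = 646·(0.0213)²/(32·0.00125·240) = 0.03053 m/s.
Check: Re = ρVD/μ = 992·0.03053·0.0213/0.00125 = 516.1 < 2300, so the laminar assumption holds.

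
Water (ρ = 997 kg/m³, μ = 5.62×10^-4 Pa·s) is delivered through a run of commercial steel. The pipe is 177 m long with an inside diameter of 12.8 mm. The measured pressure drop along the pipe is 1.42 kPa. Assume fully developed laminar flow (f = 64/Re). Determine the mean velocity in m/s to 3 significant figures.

V ≈ 0.0731 m/s

For laminar flow, f = 64/Re with Re = ρVD/μ, so Darcy-Weisbach reduces to ΔP = 32μLV/D². Solving for V: V = ΔP·D²/(32μL) = 1420·(0.0128)²/(32·0.000562·177) = 0.07309 m/s.
Check: Re = ρVD/μ = 997·0.07309·0.0128/0.000562 = 1660 < 2300, so the laminar assumption holds.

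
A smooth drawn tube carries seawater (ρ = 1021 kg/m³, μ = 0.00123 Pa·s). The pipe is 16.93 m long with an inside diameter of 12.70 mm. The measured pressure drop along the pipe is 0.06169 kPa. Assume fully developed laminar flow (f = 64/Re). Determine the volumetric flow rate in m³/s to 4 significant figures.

Q ≈ 1.892×10^-6 m³/s

For laminar flow, f = 64/Re with Re = ρVD/μ, so Darcy-Weisbach reduces to ΔP = 32μLV/D². Solving for V: V = ΔP·D²/(32μL) = 61.69·(0.0127)²/(32·0.00123·16.93) = 0.01493 m/s.
Check: Re = ρVD/μ = 1021·0.01493·0.0127/0.00123 = 157.4 < 2300, so the laminar assumption holds.
Q = V·A = 0.01493·(π/4·0.0127²) = 1.892e-06 m³/s = 1.892×10^-6 m³/s.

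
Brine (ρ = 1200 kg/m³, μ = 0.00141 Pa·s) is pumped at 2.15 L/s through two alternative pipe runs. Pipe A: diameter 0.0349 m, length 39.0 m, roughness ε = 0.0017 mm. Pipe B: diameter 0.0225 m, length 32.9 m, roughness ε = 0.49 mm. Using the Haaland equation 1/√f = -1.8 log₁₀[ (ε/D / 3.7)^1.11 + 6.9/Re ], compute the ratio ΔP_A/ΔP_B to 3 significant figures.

ΔP_A/ΔP_B ≈ 0.0510

Pipe A: V = Q/A = 0.00215/0.0009566 = 2.247 m/s; Re = 6.676e+04; ε/D = 4.87e-05; Haaland → f = 0.01958; ΔP_A = f(L/D)(ρV²/2) = 6.633e+04 Pa.
Pipe B: V = Q/A = 0.00215/0.0003976 = 5.407 m/s; Re = 1.035e+05; ε/D = 0.0218; Haaland → f = 0.05072; ΔP_B = f(L/D)(ρV²/2) = 1.301e+06 Pa.
ΔP_A/ΔP_B = 6.633e+04/1.301e+06 = 0.0510.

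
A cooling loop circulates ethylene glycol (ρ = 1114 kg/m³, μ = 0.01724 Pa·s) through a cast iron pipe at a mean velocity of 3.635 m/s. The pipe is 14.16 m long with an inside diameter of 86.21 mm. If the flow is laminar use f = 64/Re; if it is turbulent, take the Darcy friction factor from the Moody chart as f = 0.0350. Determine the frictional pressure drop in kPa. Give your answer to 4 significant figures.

Reynolds number Re = ρVD/μ = 1114 · 3.635 · 0.08621 / 0.0172 = 2.025e+04.
Re > 4000 → turbulent; use the Moody-chart value f = 0.0350.
Darcy-Weisbach: ΔP = f(L/D)(ρV²/2) = 0.035·(14.16/0.08621)·(1114·3.635²/2) = 0.035·164.3·7360 = 4.231e+04 Pa.
ΔP = 4.231e+04 Pa = 42.31 kPa.

ΔP ≈ 42.31 kPa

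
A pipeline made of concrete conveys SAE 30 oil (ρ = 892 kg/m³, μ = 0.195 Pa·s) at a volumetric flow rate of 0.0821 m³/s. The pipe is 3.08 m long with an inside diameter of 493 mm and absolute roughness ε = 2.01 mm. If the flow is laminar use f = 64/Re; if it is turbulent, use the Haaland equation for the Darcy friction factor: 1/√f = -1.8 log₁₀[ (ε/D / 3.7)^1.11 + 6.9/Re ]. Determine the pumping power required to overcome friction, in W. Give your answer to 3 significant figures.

P ≈ 2.79 W

Cross-sectional area A = πD²/4 = π(0.493)²/4 = 0.1909 m²; mean velocity V = Q/A = 0.0821/0.1909 = 0.4301 m/s.
Reynolds number Re = ρVD/μ = 892 · 0.4301 · 0.493 / 0.195 = 969.9.
Re < 2300 → laminar flow, so f = 64/Re = 64/969.9 = 0.06598 (the turbulent correlation is not needed).
Darcy-Weisbach: ΔP = f(L/D)(ρV²/2) = 0.06598·(3.08/0.493)·(892·0.4301²/2) = 0.06598·6.247·82.5 = 34.01 Pa.
Pumping power P = QΔP = 0.0821·34.01 = 2.792 W = 2.79 W.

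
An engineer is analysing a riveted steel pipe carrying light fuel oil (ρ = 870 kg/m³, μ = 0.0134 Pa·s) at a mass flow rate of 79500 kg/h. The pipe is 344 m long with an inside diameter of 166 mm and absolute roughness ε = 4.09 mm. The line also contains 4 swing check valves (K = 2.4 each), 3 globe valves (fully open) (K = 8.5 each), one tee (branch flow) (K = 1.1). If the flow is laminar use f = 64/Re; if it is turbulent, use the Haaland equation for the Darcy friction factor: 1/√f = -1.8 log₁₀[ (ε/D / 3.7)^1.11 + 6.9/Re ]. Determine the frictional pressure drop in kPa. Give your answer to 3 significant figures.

ΔP ≈ 90.5 kPa

ṁ = 79500 kg/h = 79500/3600 = 22.08 kg/s.
A = πD²/4 = π(0.166)²/4 = 0.02164 m²; mean velocity V = ṁ/(ρA) = 22.08/(870 · 0.02164) = 1.173 m/s.
Reynolds number Re = ρVD/μ = 870 · 1.173 · 0.166 / 0.0134 = 1.264e+04.
Re > 4000 → turbulent. Relative roughness ε/D = 0.00409/0.166 = 0.0246. Haaland: 1/√f = -1.8 log₁₀[(0.0246/3.7)^1.11 + 6.9/1.264e+04] = -1.8 log₁₀[0.00384 + 0.000546] = 4.245, so f = 0.0555.
Total minor-loss coefficient ΣK = 4·2.4 + 3·8.5 + 1·1.1 = 36.2.
ΔP = [f·L/D + ΣK]·(ρV²/2) = [0.0555·344/0.166 + 36.2]·(870·1.173²/2) = [115 + 36.2]·598.4 = 9.048e+04 Pa.
ΔP = 9.048e+04 Pa = 90.5 kPa.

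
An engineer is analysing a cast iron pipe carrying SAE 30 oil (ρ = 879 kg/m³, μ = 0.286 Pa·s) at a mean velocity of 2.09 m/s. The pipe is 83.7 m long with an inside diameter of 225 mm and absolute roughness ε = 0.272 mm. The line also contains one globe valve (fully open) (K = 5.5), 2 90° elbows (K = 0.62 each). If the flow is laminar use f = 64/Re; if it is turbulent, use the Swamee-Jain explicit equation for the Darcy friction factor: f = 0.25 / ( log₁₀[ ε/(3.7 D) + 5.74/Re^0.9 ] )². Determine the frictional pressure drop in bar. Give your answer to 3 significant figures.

Reynolds number Re = ρVD/μ = 879 · 2.09 · 0.225 / 0.286 = 1445.
Re < 2300 → laminar flow, so f = 64/Re = 64/1445 = 0.04428 (the turbulent correlation is not needed).
Total minor-loss coefficient ΣK = 1·5.5 + 2·0.62 = 6.74.
ΔP = [f·L/D + ΣK]·(ρV²/2) = [0.04428·83.7/0.225 + 6.74]·(879·2.09²/2) = [16.47 + 6.74]·1920 = 4.456e+04 Pa.
ΔP = 4.456e+04 Pa = 0.446 bar.

ΔP ≈ 0.446 bar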